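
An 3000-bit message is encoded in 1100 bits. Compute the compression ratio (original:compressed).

Compression ratio = Original / Compressed
= 3000 / 1100 = 2.73:1


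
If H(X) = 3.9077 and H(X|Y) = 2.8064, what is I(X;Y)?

I(X;Y) = H(X) - H(X|Y)
I(X;Y) = 3.9077 - 2.8064 = 1.1013 bits


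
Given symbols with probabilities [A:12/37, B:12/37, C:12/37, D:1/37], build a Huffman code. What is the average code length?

Huffman tree construction:
Combine smallest probabilities repeatedly
Resulting codes:
  A: 01 (length 2)
  B: 10 (length 2)
  C: 11 (length 2)
  D: 00 (length 2)
Average length = Σ p(s) × length(s) = 2.0000 bits


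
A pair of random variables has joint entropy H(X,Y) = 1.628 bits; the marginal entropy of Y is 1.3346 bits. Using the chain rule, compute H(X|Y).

Chain rule: H(X,Y) = H(X|Y) + H(Y)
H(X|Y) = H(X,Y) - H(Y) = 1.628 - 1.3346 = 0.2934 bits


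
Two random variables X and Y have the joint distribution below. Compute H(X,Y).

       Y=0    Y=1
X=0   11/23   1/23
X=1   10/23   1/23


H(X,Y) = -Σ p(x,y) log₂ p(x,y)
  p(0,0)=11/23: -0.4783 × log₂(0.4783) = 0.5089
  p(0,1)=1/23: -0.0435 × log₂(0.0435) = 0.1967
  p(1,0)=10/23: -0.4348 × log₂(0.4348) = 0.5224
  p(1,1)=1/23: -0.0435 × log₂(0.0435) = 0.1967
H(X,Y) = 1.4247 bits


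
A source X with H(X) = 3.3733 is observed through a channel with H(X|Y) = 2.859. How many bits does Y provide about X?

I(X;Y) = H(X) - H(X|Y)
I(X;Y) = 3.3733 - 2.859 = 0.5143 bits


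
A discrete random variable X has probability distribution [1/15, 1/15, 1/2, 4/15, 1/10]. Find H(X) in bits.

H(X) = -Σ p(x) log₂ p(x)
  -1/15 × log₂(1/15) = 0.2605
  -1/15 × log₂(1/15) = 0.2605
  -1/2 × log₂(1/2) = 0.5000
  -4/15 × log₂(4/15) = 0.5085
  -1/10 × log₂(1/10) = 0.3322
H(X) = 1.8616 bits


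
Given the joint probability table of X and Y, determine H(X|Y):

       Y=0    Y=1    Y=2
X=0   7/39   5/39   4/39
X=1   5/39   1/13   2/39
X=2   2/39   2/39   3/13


H(X|Y) = Σ_y p(y) H(X|Y=y)
  p(Y=0) = 14/39, H(X|Y=0) = 1.4316
  p(Y=1) = 10/39, H(X|Y=1) = 1.4855
  p(Y=2) = 5/13, H(X|Y=2) = 1.3383
H(X|Y) = 0.3590×1.4316 + 0.2564×1.4855 + 0.3846×1.3383 = 1.4095 bits


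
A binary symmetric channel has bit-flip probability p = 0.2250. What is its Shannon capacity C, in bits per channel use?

For BSC with error probability p:
C = 1 - H(p) where H(p) is binary entropy
H(0.2250) = -0.2250 × log₂(0.2250) - 0.7750 × log₂(0.7750)
H(p) = 0.7692
C = 1 - 0.7692 = 0.2308 bits/use


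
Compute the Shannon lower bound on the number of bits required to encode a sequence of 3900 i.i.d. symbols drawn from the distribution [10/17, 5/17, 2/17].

Entropy H = 1.3328 bits/symbol
Minimum bits = H × n = 1.3328 × 3900
= 5198.00 bits


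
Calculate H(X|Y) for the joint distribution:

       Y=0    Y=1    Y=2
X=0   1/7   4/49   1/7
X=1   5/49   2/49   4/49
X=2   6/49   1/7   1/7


H(X|Y) = Σ_y p(y) H(X|Y=y)
  p(Y=0) = 18/49, H(X|Y=0) = 1.5715
  p(Y=1) = 13/49, H(X|Y=1) = 1.4196
  p(Y=2) = 18/49, H(X|Y=2) = 1.5420
H(X|Y) = 0.3673×1.5715 + 0.2653×1.4196 + 0.3673×1.5420 = 1.5204 bits


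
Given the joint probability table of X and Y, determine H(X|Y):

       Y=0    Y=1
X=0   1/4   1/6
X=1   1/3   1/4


H(X|Y) = Σ_y p(y) H(X|Y=y)
  p(Y=0) = 7/12, H(X|Y=0) = 0.9852
  p(Y=1) = 5/12, H(X|Y=1) = 0.9710
H(X|Y) = 0.5833×0.9852 + 0.4167×0.9710 = 0.9793 bits


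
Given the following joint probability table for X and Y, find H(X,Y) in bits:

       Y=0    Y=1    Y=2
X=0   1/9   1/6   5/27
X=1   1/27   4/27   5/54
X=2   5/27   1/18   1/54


H(X,Y) = -Σ p(x,y) log₂ p(x,y)
  p(0,0)=1/9: -0.1111 × log₂(0.1111) = 0.3522
  p(0,1)=1/6: -0.1667 × log₂(0.1667) = 0.4308
  p(0,2)=5/27: -0.1852 × log₂(0.1852) = 0.4505
  p(1,0)=1/27: -0.0370 × log₂(0.0370) = 0.1761
  p(1,1)=4/27: -0.1481 × log₂(0.1481) = 0.4081
  p(1,2)=5/54: -0.0926 × log₂(0.0926) = 0.3179
  p(2,0)=5/27: -0.1852 × log₂(0.1852) = 0.4505
  p(2,1)=1/18: -0.0556 × log₂(0.0556) = 0.2317
  p(2,2)=1/54: -0.0185 × log₂(0.0185) = 0.1066
H(X,Y) = 2.9245 bits


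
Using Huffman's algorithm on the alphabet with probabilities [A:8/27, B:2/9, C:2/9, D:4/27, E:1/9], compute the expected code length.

Huffman tree construction:
Combine smallest probabilities repeatedly
Resulting codes:
  A: 11 (length 2)
  B: 00 (length 2)
  C: 01 (length 2)
  D: 101 (length 3)
  E: 100 (length 3)
Average length = Σ p(s) × length(s) = 2.2593 bits


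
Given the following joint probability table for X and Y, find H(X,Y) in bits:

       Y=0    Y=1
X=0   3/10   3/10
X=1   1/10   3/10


H(X,Y) = -Σ p(x,y) log₂ p(x,y)
  p(0,0)=3/10: -0.3000 × log₂(0.3000) = 0.5211
  p(0,1)=3/10: -0.3000 × log₂(0.3000) = 0.5211
  p(1,0)=1/10: -0.1000 × log₂(0.1000) = 0.3322
  p(1,1)=3/10: -0.3000 × log₂(0.3000) = 0.5211
H(X,Y) = 1.8955 bits


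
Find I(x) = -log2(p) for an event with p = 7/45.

Information content I(x) = -log₂(p(x))
I = -log₂(7/45) = -log₂(0.1556)
I = 2.6845 bits


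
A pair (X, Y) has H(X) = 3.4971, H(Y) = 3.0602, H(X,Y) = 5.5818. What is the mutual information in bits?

I(X;Y) = H(X) + H(Y) - H(X,Y)
I(X;Y) = 3.4971 + 3.0602 - 5.5818 = 0.9755 bits


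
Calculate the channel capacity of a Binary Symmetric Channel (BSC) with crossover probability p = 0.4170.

For BSC with error probability p:
C = 1 - H(p) where H(p) is binary entropy
H(0.4170) = -0.4170 × log₂(0.4170) - 0.5830 × log₂(0.5830)
H(p) = 0.9800
C = 1 - 0.9800 = 0.0200 bits/use


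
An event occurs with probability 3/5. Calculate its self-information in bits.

Information content I(x) = -log₂(p(x))
I = -log₂(3/5) = -log₂(0.6000)
I = 0.7370 bits


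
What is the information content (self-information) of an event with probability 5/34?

Information content I(x) = -log₂(p(x))
I = -log₂(5/34) = -log₂(0.1471)
I = 2.7655 bits


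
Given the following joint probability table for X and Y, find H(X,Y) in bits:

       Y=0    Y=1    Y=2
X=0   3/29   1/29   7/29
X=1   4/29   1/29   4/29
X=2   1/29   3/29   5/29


H(X,Y) = -Σ p(x,y) log₂ p(x,y)
  p(0,0)=3/29: -0.1034 × log₂(0.1034) = 0.3386
  p(0,1)=1/29: -0.0345 × log₂(0.0345) = 0.1675
  p(0,2)=7/29: -0.2414 × log₂(0.2414) = 0.4950
  p(1,0)=4/29: -0.1379 × log₂(0.1379) = 0.3942
  p(1,1)=1/29: -0.0345 × log₂(0.0345) = 0.1675
  p(1,2)=4/29: -0.1379 × log₂(0.1379) = 0.3942
  p(2,0)=1/29: -0.0345 × log₂(0.0345) = 0.1675
  p(2,1)=3/29: -0.1034 × log₂(0.1034) = 0.3386
  p(2,2)=5/29: -0.1724 × log₂(0.1724) = 0.4373
H(X,Y) = 2.9004 bits


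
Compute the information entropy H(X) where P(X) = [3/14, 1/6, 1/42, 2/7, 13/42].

H(X) = -Σ p(x) log₂ p(x)
  -3/14 × log₂(3/14) = 0.4762
  -1/6 × log₂(1/6) = 0.4308
  -1/42 × log₂(1/42) = 0.1284
  -2/7 × log₂(2/7) = 0.5164
  -13/42 × log₂(13/42) = 0.5237
H(X) = 2.0755 bits


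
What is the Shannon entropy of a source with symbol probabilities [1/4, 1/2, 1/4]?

H(X) = -Σ p(x) log₂ p(x)
  -1/4 × log₂(1/4) = 0.5000
  -1/2 × log₂(1/2) = 0.5000
  -1/4 × log₂(1/4) = 0.5000
H(X) = 1.5000 bits


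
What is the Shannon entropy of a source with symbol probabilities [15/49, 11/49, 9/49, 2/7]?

H(X) = -Σ p(x) log₂ p(x)
  -15/49 × log₂(15/49) = 0.5228
  -11/49 × log₂(11/49) = 0.4838
  -9/49 × log₂(9/49) = 0.4490
  -2/7 × log₂(2/7) = 0.5164
H(X) = 1.9721 bits


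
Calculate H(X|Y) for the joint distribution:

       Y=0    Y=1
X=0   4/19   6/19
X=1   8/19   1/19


H(X|Y) = Σ_y p(y) H(X|Y=y)
  p(Y=0) = 12/19, H(X|Y=0) = 0.9183
  p(Y=1) = 7/19, H(X|Y=1) = 0.5917
H(X|Y) = 0.6316×0.9183 + 0.3684×0.5917 = 0.7980 bits


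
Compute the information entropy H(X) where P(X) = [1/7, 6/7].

H(X) = -Σ p(x) log₂ p(x)
  -1/7 × log₂(1/7) = 0.4011
  -6/7 × log₂(6/7) = 0.1906
H(X) = 0.5917 bits


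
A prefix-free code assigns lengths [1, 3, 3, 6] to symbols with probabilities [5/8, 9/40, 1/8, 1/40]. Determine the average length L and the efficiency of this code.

Average length L = Σ p_i × l_i = 1.8250 bits
Entropy H = 1.4160 bits
Efficiency η = H/L × 100% = 77.59%


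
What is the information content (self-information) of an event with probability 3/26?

Information content I(x) = -log₂(p(x))
I = -log₂(3/26) = -log₂(0.1154)
I = 3.1155 bits


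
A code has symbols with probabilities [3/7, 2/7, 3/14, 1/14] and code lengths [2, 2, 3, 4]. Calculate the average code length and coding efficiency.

Average length L = Σ p_i × l_i = 2.3571 bits
Entropy H = 1.7885 bits
Efficiency η = H/L × 100% = 75.87%


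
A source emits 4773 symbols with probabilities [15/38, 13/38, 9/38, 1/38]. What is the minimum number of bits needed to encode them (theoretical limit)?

Entropy H = 1.6890 bits/symbol
Minimum bits = H × n = 1.6890 × 4773
= 8061.70 bits


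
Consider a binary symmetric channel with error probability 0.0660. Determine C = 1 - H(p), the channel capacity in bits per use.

For BSC with error probability p:
C = 1 - H(p) where H(p) is binary entropy
H(0.0660) = -0.0660 × log₂(0.0660) - 0.9340 × log₂(0.9340)
H(p) = 0.3508
C = 1 - 0.3508 = 0.6492 bits/use


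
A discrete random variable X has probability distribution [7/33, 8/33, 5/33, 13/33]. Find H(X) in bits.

H(X) = -Σ p(x) log₂ p(x)
  -7/33 × log₂(7/33) = 0.4745
  -8/33 × log₂(8/33) = 0.4956
  -5/33 × log₂(5/33) = 0.4125
  -13/33 × log₂(13/33) = 0.5294
H(X) = 1.9121 bits


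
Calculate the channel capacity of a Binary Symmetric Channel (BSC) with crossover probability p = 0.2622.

For BSC with error probability p:
C = 1 - H(p) where H(p) is binary entropy
H(0.2622) = -0.2622 × log₂(0.2622) - 0.7378 × log₂(0.7378)
H(p) = 0.8300
C = 1 - 0.8300 = 0.1700 bits/use


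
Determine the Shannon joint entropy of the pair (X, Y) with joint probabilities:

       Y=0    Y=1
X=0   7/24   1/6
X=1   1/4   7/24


H(X,Y) = -Σ p(x,y) log₂ p(x,y)
  p(0,0)=7/24: -0.2917 × log₂(0.2917) = 0.5185
  p(0,1)=1/6: -0.1667 × log₂(0.1667) = 0.4308
  p(1,0)=1/4: -0.2500 × log₂(0.2500) = 0.5000
  p(1,1)=7/24: -0.2917 × log₂(0.2917) = 0.5185
H(X,Y) = 1.9678 bits


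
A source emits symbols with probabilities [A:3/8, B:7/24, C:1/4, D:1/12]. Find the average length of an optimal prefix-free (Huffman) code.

Huffman tree construction:
Combine smallest probabilities repeatedly
Resulting codes:
  A: 0 (length 1)
  B: 10 (length 2)
  C: 111 (length 3)
  D: 110 (length 3)
Average length = Σ p(s) × length(s) = 1.9583 bits


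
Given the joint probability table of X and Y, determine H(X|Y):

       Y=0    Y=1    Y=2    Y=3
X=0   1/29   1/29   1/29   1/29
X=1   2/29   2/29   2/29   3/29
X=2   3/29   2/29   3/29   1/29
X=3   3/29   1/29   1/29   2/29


H(X|Y) = Σ_y p(y) H(X|Y=y)
  p(Y=0) = 9/29, H(X|Y=0) = 1.8911
  p(Y=1) = 6/29, H(X|Y=1) = 1.9183
  p(Y=2) = 7/29, H(X|Y=2) = 1.8424
  p(Y=3) = 7/29, H(X|Y=3) = 1.8424
H(X|Y) = 0.3103×1.8911 + 0.2069×1.9183 + 0.2414×1.8424 + 0.2414×1.8424 = 1.8732 bits


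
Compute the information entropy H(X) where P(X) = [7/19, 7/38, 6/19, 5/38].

H(X) = -Σ p(x) log₂ p(x)
  -7/19 × log₂(7/19) = 0.5307
  -7/38 × log₂(7/38) = 0.4496
  -6/19 × log₂(6/19) = 0.5251
  -5/38 × log₂(5/38) = 0.3850
H(X) = 1.8905 bits


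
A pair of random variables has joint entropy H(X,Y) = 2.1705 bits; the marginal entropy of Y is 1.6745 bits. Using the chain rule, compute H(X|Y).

Chain rule: H(X,Y) = H(X|Y) + H(Y)
H(X|Y) = H(X,Y) - H(Y) = 2.1705 - 1.6745 = 0.496 bits


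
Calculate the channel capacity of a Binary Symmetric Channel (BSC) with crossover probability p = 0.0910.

For BSC with error probability p:
C = 1 - H(p) where H(p) is binary entropy
H(0.0910) = -0.0910 × log₂(0.0910) - 0.9090 × log₂(0.9090)
H(p) = 0.4398
C = 1 - 0.4398 = 0.5602 bits/use


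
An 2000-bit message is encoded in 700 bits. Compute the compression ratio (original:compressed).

Compression ratio = Original / Compressed
= 2000 / 700 = 2.86:1


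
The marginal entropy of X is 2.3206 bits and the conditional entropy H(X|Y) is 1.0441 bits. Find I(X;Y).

I(X;Y) = H(X) - H(X|Y)
I(X;Y) = 2.3206 - 1.0441 = 1.2765 bits


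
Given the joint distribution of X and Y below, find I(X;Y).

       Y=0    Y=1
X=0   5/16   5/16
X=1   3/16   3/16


H(X) = 0.9544, H(Y) = 1.0000, H(X,Y) = 1.9544
I(X;Y) = H(X) + H(Y) - H(X,Y) = 0.0000 bits


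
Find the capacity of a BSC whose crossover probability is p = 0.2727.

For BSC with error probability p:
C = 1 - H(p) where H(p) is binary entropy
H(0.2727) = -0.2727 × log₂(0.2727) - 0.7273 × log₂(0.7273)
H(p) = 0.8453
C = 1 - 0.8453 = 0.1547 bits/use


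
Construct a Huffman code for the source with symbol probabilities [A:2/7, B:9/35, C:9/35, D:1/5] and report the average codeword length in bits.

Huffman tree construction:
Combine smallest probabilities repeatedly
Resulting codes:
  A: 11 (length 2)
  B: 01 (length 2)
  C: 10 (length 2)
  D: 00 (length 2)
Average length = Σ p(s) × length(s) = 2.0000 bits


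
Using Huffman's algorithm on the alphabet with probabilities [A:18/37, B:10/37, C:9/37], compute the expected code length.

Huffman tree construction:
Combine smallest probabilities repeatedly
Resulting codes:
  A: 0 (length 1)
  B: 11 (length 2)
  C: 10 (length 2)
Average length = Σ p(s) × length(s) = 1.5135 bits


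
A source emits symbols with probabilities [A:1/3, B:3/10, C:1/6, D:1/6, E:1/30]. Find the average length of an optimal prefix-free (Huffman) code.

Huffman tree construction:
Combine smallest probabilities repeatedly
Resulting codes:
  A: 11 (length 2)
  B: 10 (length 2)
  C: 011 (length 3)
  D: 00 (length 2)
  E: 010 (length 3)
Average length = Σ p(s) × length(s) = 2.2000 bits


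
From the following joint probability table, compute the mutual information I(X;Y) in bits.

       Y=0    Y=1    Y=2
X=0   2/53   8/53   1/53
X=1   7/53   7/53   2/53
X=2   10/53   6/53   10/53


H(X) = 1.4965, H(Y) = 1.5571, H(X,Y) = 2.9119
I(X;Y) = H(X) + H(Y) - H(X,Y) = 0.1417 bits


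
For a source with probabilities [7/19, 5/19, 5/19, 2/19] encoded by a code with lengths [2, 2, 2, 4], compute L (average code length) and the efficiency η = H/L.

Average length L = Σ p_i × l_i = 2.2105 bits
Entropy H = 1.8863 bits
Efficiency η = H/L × 100% = 85.33%


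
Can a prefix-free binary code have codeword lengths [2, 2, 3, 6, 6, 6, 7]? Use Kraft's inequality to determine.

Kraft inequality: Σ 2^(-l_i) ≤ 1 for prefix-free code
Calculating: 2^(-2) + 2^(-2) + 2^(-3) + 2^(-6) + 2^(-6) + 2^(-6) + 2^(-7)
= 0.25 + 0.25 + 0.125 + 0.015625 + 0.015625 + 0.015625 + 0.0078125
= 0.6797
Since 0.6797 ≤ 1, prefix-free code exists


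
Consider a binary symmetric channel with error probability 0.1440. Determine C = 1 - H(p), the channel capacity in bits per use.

For BSC with error probability p:
C = 1 - H(p) where H(p) is binary entropy
H(0.1440) = -0.1440 × log₂(0.1440) - 0.8560 × log₂(0.8560)
H(p) = 0.5946
C = 1 - 0.5946 = 0.4054 bits/use


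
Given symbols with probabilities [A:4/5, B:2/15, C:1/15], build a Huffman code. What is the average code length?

Huffman tree construction:
Combine smallest probabilities repeatedly
Resulting codes:
  A: 1 (length 1)
  B: 01 (length 2)
  C: 00 (length 2)
Average length = Σ p(s) × length(s) = 1.2000 bits


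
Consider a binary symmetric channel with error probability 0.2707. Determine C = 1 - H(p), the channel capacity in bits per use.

For BSC with error probability p:
C = 1 - H(p) where H(p) is binary entropy
H(0.2707) = -0.2707 × log₂(0.2707) - 0.7293 × log₂(0.7293)
H(p) = 0.8425
C = 1 - 0.8425 = 0.1575 bits/use


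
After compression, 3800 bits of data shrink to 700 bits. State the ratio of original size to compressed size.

Compression ratio = Original / Compressed
= 3800 / 700 = 5.43:1


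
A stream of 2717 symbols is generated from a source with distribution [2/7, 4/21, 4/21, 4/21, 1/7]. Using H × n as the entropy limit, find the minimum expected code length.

Entropy H = 2.2845 bits/symbol
Minimum bits = H × n = 2.2845 × 2717
= 6206.92 bits


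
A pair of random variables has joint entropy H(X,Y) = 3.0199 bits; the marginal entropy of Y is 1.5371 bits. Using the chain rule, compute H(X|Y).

Chain rule: H(X,Y) = H(X|Y) + H(Y)
H(X|Y) = H(X,Y) - H(Y) = 3.0199 - 1.5371 = 1.4828 bits


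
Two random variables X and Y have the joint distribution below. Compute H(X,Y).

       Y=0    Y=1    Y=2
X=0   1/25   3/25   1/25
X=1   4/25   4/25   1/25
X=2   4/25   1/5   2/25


H(X,Y) = -Σ p(x,y) log₂ p(x,y)
  p(0,0)=1/25: -0.0400 × log₂(0.0400) = 0.1858
  p(0,1)=3/25: -0.1200 × log₂(0.1200) = 0.3671
  p(0,2)=1/25: -0.0400 × log₂(0.0400) = 0.1858
  p(1,0)=4/25: -0.1600 × log₂(0.1600) = 0.4230
  p(1,1)=4/25: -0.1600 × log₂(0.1600) = 0.4230
  p(1,2)=1/25: -0.0400 × log₂(0.0400) = 0.1858
  p(2,0)=4/25: -0.1600 × log₂(0.1600) = 0.4230
  p(2,1)=1/5: -0.2000 × log₂(0.2000) = 0.4644
  p(2,2)=2/25: -0.0800 × log₂(0.0800) = 0.2915
H(X,Y) = 2.9493 bits


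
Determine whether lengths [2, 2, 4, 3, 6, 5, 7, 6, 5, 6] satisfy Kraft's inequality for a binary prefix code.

Kraft inequality: Σ 2^(-l_i) ≤ 1 for prefix-free code
Calculating: 2^(-2) + 2^(-2) + 2^(-4) + 2^(-3) + 2^(-6) + 2^(-5) + 2^(-7) + 2^(-6) + 2^(-5) + 2^(-6)
= 0.25 + 0.25 + 0.0625 + 0.125 + 0.015625 + 0.03125 + 0.0078125 + 0.015625 + 0.03125 + 0.015625
= 0.8047
Since 0.8047 ≤ 1, prefix-free code exists


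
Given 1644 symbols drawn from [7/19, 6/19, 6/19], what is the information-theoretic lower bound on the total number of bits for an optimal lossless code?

Entropy H = 1.5810 bits/symbol
Minimum bits = H × n = 1.5810 × 1644
= 2599.21 bits


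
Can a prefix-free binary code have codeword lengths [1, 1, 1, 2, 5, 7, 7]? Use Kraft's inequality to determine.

Kraft inequality: Σ 2^(-l_i) ≤ 1 for prefix-free code
Calculating: 2^(-1) + 2^(-1) + 2^(-1) + 2^(-2) + 2^(-5) + 2^(-7) + 2^(-7)
= 0.5 + 0.5 + 0.5 + 0.25 + 0.03125 + 0.0078125 + 0.0078125
= 1.7969
Since 1.7969 > 1, prefix-free code does not exist


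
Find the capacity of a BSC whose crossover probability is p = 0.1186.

For BSC with error probability p:
C = 1 - H(p) where H(p) is binary entropy
H(0.1186) = -0.1186 × log₂(0.1186) - 0.8814 × log₂(0.8814)
H(p) = 0.5253
C = 1 - 0.5253 = 0.4747 bits/use


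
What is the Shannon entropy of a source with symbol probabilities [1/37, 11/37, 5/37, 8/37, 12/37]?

H(X) = -Σ p(x) log₂ p(x)
  -1/37 × log₂(1/37) = 0.1408
  -11/37 × log₂(11/37) = 0.5203
  -5/37 × log₂(5/37) = 0.3902
  -8/37 × log₂(8/37) = 0.4777
  -12/37 × log₂(12/37) = 0.5269
H(X) = 2.0559 bits


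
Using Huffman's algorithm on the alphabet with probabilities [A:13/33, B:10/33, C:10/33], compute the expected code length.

Huffman tree construction:
Combine smallest probabilities repeatedly
Resulting codes:
  A: 0 (length 1)
  B: 10 (length 2)
  C: 11 (length 2)
Average length = Σ p(s) × length(s) = 1.6061 bits


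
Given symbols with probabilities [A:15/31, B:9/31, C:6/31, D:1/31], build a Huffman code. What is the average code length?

Huffman tree construction:
Combine smallest probabilities repeatedly
Resulting codes:
  A: 0 (length 1)
  B: 11 (length 2)
  C: 101 (length 3)
  D: 100 (length 3)
Average length = Σ p(s) × length(s) = 1.7419 bits


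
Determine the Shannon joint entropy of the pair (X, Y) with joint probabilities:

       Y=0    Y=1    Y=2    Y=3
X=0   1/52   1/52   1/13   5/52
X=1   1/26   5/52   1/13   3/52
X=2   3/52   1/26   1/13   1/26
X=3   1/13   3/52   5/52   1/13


H(X,Y) = -Σ p(x,y) log₂ p(x,y)
  p(0,0)=1/52: -0.0192 × log₂(0.0192) = 0.1096
  p(0,1)=1/52: -0.0192 × log₂(0.0192) = 0.1096
  p(0,2)=1/13: -0.0769 × log₂(0.0769) = 0.2846
  p(0,3)=5/52: -0.0962 × log₂(0.0962) = 0.3249
  p(1,0)=1/26: -0.0385 × log₂(0.0385) = 0.1808
  p(1,1)=5/52: -0.0962 × log₂(0.0962) = 0.3249
  p(1,2)=1/13: -0.0769 × log₂(0.0769) = 0.2846
  p(1,3)=3/52: -0.0577 × log₂(0.0577) = 0.2374
  p(2,0)=3/52: -0.0577 × log₂(0.0577) = 0.2374
  p(2,1)=1/26: -0.0385 × log₂(0.0385) = 0.1808
  p(2,2)=1/13: -0.0769 × log₂(0.0769) = 0.2846
  p(2,3)=1/26: -0.0385 × log₂(0.0385) = 0.1808
  p(3,0)=1/13: -0.0769 × log₂(0.0769) = 0.2846
  p(3,1)=3/52: -0.0577 × log₂(0.0577) = 0.2374
  p(3,2)=5/52: -0.0962 × log₂(0.0962) = 0.3249
  p(3,3)=1/13: -0.0769 × log₂(0.0769) = 0.2846
H(X,Y) = 3.8717 bits


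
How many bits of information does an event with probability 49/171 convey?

Information content I(x) = -log₂(p(x))
I = -log₂(49/171) = -log₂(0.2865)
I = 1.8031 bits


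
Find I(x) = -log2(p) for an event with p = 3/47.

Information content I(x) = -log₂(p(x))
I = -log₂(3/47) = -log₂(0.0638)
I = 3.9696 bits


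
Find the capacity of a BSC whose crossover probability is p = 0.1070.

For BSC with error probability p:
C = 1 - H(p) where H(p) is binary entropy
H(0.1070) = -0.1070 × log₂(0.1070) - 0.8930 × log₂(0.8930)
H(p) = 0.4908
C = 1 - 0.4908 = 0.5092 bits/use


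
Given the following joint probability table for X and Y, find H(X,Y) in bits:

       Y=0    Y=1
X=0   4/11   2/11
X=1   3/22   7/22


H(X,Y) = -Σ p(x,y) log₂ p(x,y)
  p(0,0)=4/11: -0.3636 × log₂(0.3636) = 0.5307
  p(0,1)=2/11: -0.1818 × log₂(0.1818) = 0.4472
  p(1,0)=3/22: -0.1364 × log₂(0.1364) = 0.3920
  p(1,1)=7/22: -0.3182 × log₂(0.3182) = 0.5257
H(X,Y) = 1.8955 bits


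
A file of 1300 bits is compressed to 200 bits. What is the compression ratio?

Compression ratio = Original / Compressed
= 1300 / 200 = 6.50:1


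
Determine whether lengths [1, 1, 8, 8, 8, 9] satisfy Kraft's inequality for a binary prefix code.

Kraft inequality: Σ 2^(-l_i) ≤ 1 for prefix-free code
Calculating: 2^(-1) + 2^(-1) + 2^(-8) + 2^(-8) + 2^(-8) + 2^(-9)
= 0.5 + 0.5 + 0.00390625 + 0.00390625 + 0.00390625 + 0.001953125
= 1.0137
Since 1.0137 > 1, prefix-free code does not exist


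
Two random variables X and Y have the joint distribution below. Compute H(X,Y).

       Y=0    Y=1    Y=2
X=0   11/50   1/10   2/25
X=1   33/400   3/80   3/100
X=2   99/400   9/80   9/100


H(X,Y) = -Σ p(x,y) log₂ p(x,y)
  p(0,0)=11/50: -0.2200 × log₂(0.2200) = 0.4806
  p(0,1)=1/10: -0.1000 × log₂(0.1000) = 0.3322
  p(0,2)=2/25: -0.0800 × log₂(0.0800) = 0.2915
  p(1,0)=33/400: -0.0825 × log₂(0.0825) = 0.2970
  p(1,1)=3/80: -0.0375 × log₂(0.0375) = 0.1776
  p(1,2)=3/100: -0.0300 × log₂(0.0300) = 0.1518
  p(2,0)=99/400: -0.2475 × log₂(0.2475) = 0.4986
  p(2,1)=9/80: -0.1125 × log₂(0.1125) = 0.3546
  p(2,2)=9/100: -0.0900 × log₂(0.0900) = 0.3127
H(X,Y) = 2.8965 bits


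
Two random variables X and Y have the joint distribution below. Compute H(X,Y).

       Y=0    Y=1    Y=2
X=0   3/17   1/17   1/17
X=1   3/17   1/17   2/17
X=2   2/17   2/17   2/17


H(X,Y) = -Σ p(x,y) log₂ p(x,y)
  p(0,0)=3/17: -0.1765 × log₂(0.1765) = 0.4416
  p(0,1)=1/17: -0.0588 × log₂(0.0588) = 0.2404
  p(0,2)=1/17: -0.0588 × log₂(0.0588) = 0.2404
  p(1,0)=3/17: -0.1765 × log₂(0.1765) = 0.4416
  p(1,1)=1/17: -0.0588 × log₂(0.0588) = 0.2404
  p(1,2)=2/17: -0.1176 × log₂(0.1176) = 0.3632
  p(2,0)=2/17: -0.1176 × log₂(0.1176) = 0.3632
  p(2,1)=2/17: -0.1176 × log₂(0.1176) = 0.3632
  p(2,2)=2/17: -0.1176 × log₂(0.1176) = 0.3632
H(X,Y) = 3.0575 bits


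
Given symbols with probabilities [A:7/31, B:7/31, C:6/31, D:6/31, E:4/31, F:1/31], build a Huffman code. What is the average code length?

Huffman tree construction:
Combine smallest probabilities repeatedly
Resulting codes:
  A: 01 (length 2)
  B: 10 (length 2)
  C: 111 (length 3)
  D: 00 (length 2)
  E: 1101 (length 4)
  F: 1100 (length 4)
Average length = Σ p(s) × length(s) = 2.5161 bits


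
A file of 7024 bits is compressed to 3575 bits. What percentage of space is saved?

Space savings = (1 - Compressed/Original) × 100%
= (1 - 3575/7024) × 100%
= 49.10%


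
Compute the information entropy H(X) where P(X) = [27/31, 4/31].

H(X) = -Σ p(x) log₂ p(x)
  -27/31 × log₂(27/31) = 0.1736
  -4/31 × log₂(4/31) = 0.3812
H(X) = 0.5548 bits


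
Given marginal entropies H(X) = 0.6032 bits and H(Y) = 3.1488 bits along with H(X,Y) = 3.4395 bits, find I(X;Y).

I(X;Y) = H(X) + H(Y) - H(X,Y)
I(X;Y) = 0.6032 + 3.1488 - 3.4395 = 0.3125 bits


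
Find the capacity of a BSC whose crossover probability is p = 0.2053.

For BSC with error probability p:
C = 1 - H(p) where H(p) is binary entropy
H(0.2053) = -0.2053 × log₂(0.2053) - 0.7947 × log₂(0.7947)
H(p) = 0.7324
C = 1 - 0.7324 = 0.2676 bits/use


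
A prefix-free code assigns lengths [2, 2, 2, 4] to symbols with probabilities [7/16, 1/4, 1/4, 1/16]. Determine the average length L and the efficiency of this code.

Average length L = Σ p_i × l_i = 2.1250 bits
Entropy H = 1.7718 bits
Efficiency η = H/L × 100% = 83.38%


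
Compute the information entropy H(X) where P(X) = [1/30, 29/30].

H(X) = -Σ p(x) log₂ p(x)
  -1/30 × log₂(1/30) = 0.1636
  -29/30 × log₂(29/30) = 0.0473
H(X) = 0.2108 bits


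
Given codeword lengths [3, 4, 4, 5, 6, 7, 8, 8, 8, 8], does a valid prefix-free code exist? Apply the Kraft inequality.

Kraft inequality: Σ 2^(-l_i) ≤ 1 for prefix-free code
Calculating: 2^(-3) + 2^(-4) + 2^(-4) + 2^(-5) + 2^(-6) + 2^(-7) + 2^(-8) + 2^(-8) + 2^(-8) + 2^(-8)
= 0.125 + 0.0625 + 0.0625 + 0.03125 + 0.015625 + 0.0078125 + 0.00390625 + 0.00390625 + 0.00390625 + 0.00390625
= 0.3203
Since 0.3203 ≤ 1, prefix-free code exists


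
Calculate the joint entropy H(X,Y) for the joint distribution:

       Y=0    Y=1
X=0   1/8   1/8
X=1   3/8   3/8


H(X,Y) = -Σ p(x,y) log₂ p(x,y)
  p(0,0)=1/8: -0.1250 × log₂(0.1250) = 0.3750
  p(0,1)=1/8: -0.1250 × log₂(0.1250) = 0.3750
  p(1,0)=3/8: -0.3750 × log₂(0.3750) = 0.5306
  p(1,1)=3/8: -0.3750 × log₂(0.3750) = 0.5306
H(X,Y) = 1.8113 bits


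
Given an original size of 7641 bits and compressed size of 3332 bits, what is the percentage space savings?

Space savings = (1 - Compressed/Original) × 100%
= (1 - 3332/7641) × 100%
= 56.39%


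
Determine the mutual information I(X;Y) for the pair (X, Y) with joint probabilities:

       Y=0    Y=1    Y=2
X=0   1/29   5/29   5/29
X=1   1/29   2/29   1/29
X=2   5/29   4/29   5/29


H(X) = 1.4319, H(Y) = 1.5559, H(X,Y) = 2.9118
I(X;Y) = H(X) + H(Y) - H(X,Y) = 0.0760 bits


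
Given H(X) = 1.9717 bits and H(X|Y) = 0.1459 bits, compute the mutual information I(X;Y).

I(X;Y) = H(X) - H(X|Y)
I(X;Y) = 1.9717 - 0.1459 = 1.8258 bits


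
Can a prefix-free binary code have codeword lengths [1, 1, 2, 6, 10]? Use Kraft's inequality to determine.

Kraft inequality: Σ 2^(-l_i) ≤ 1 for prefix-free code
Calculating: 2^(-1) + 2^(-1) + 2^(-2) + 2^(-6) + 2^(-10)
= 0.5 + 0.5 + 0.25 + 0.015625 + 0.0009765625
= 1.2666
Since 1.2666 > 1, prefix-free code does not exist


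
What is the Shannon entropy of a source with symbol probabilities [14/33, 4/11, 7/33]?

H(X) = -Σ p(x) log₂ p(x)
  -14/33 × log₂(14/33) = 0.5248
  -4/11 × log₂(4/11) = 0.5307
  -7/33 × log₂(7/33) = 0.4745
H(X) = 1.5300 bits


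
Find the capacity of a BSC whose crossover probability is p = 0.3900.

For BSC with error probability p:
C = 1 - H(p) where H(p) is binary entropy
H(0.3900) = -0.3900 × log₂(0.3900) - 0.6100 × log₂(0.6100)
H(p) = 0.9648
C = 1 - 0.9648 = 0.0352 bits/use


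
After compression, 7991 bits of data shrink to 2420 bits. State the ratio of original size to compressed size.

Compression ratio = Original / Compressed
= 7991 / 2420 = 3.30:1


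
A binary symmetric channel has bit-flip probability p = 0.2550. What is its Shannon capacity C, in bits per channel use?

For BSC with error probability p:
C = 1 - H(p) where H(p) is binary entropy
H(0.2550) = -0.2550 × log₂(0.2550) - 0.7450 × log₂(0.7450)
H(p) = 0.8191
C = 1 - 0.8191 = 0.1809 bits/use


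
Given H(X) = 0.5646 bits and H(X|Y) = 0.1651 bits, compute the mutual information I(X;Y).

I(X;Y) = H(X) - H(X|Y)
I(X;Y) = 0.5646 - 0.1651 = 0.3995 bits


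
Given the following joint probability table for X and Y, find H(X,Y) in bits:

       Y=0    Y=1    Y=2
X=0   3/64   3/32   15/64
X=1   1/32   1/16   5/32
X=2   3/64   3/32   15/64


H(X,Y) = -Σ p(x,y) log₂ p(x,y)
  p(0,0)=3/64: -0.0469 × log₂(0.0469) = 0.2070
  p(0,1)=3/32: -0.0938 × log₂(0.0938) = 0.3202
  p(0,2)=15/64: -0.2344 × log₂(0.2344) = 0.4906
  p(1,0)=1/32: -0.0312 × log₂(0.0312) = 0.1562
  p(1,1)=1/16: -0.0625 × log₂(0.0625) = 0.2500
  p(1,2)=5/32: -0.1562 × log₂(0.1562) = 0.4184
  p(2,0)=3/64: -0.0469 × log₂(0.0469) = 0.2070
  p(2,1)=3/32: -0.0938 × log₂(0.0938) = 0.3202
  p(2,2)=15/64: -0.2344 × log₂(0.2344) = 0.4906
H(X,Y) = 2.8601 bits


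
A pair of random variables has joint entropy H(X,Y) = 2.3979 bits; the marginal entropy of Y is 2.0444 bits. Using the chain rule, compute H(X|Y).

Chain rule: H(X,Y) = H(X|Y) + H(Y)
H(X|Y) = H(X,Y) - H(Y) = 2.3979 - 2.0444 = 0.3535 bits


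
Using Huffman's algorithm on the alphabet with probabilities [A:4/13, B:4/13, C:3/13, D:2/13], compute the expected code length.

Huffman tree construction:
Combine smallest probabilities repeatedly
Resulting codes:
  A: 10 (length 2)
  B: 11 (length 2)
  C: 01 (length 2)
  D: 00 (length 2)
Average length = Σ p(s) × length(s) = 2.0000 bits


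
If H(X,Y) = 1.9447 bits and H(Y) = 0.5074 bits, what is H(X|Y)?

Chain rule: H(X,Y) = H(X|Y) + H(Y)
H(X|Y) = H(X,Y) - H(Y) = 1.9447 - 0.5074 = 1.4373 bits


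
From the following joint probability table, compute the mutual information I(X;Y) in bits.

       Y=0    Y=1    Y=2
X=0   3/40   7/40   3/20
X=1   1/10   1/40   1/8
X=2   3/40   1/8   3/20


H(X) = 1.5589, H(Y) = 1.5516, H(X,Y) = 3.0369
I(X;Y) = H(X) + H(Y) - H(X,Y) = 0.0736 bits


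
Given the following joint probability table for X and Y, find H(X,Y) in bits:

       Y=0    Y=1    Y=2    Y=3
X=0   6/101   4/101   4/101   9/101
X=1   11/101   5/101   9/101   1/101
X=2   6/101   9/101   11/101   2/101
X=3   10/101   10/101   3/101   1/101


H(X,Y) = -Σ p(x,y) log₂ p(x,y)
  p(0,0)=6/101: -0.0594 × log₂(0.0594) = 0.2420
  p(0,1)=4/101: -0.0396 × log₂(0.0396) = 0.1845
  p(0,2)=4/101: -0.0396 × log₂(0.0396) = 0.1845
  p(0,3)=9/101: -0.0891 × log₂(0.0891) = 0.3108
  p(1,0)=11/101: -0.1089 × log₂(0.1089) = 0.3484
  p(1,1)=5/101: -0.0495 × log₂(0.0495) = 0.2147
  p(1,2)=9/101: -0.0891 × log₂(0.0891) = 0.3108
  p(1,3)=1/101: -0.0099 × log₂(0.0099) = 0.0659
  p(2,0)=6/101: -0.0594 × log₂(0.0594) = 0.2420
  p(2,1)=9/101: -0.0891 × log₂(0.0891) = 0.3108
  p(2,2)=11/101: -0.1089 × log₂(0.1089) = 0.3484
  p(2,3)=2/101: -0.0198 × log₂(0.0198) = 0.1120
  p(3,0)=10/101: -0.0990 × log₂(0.0990) = 0.3303
  p(3,1)=10/101: -0.0990 × log₂(0.0990) = 0.3303
  p(3,2)=3/101: -0.0297 × log₂(0.0297) = 0.1507
  p(3,3)=1/101: -0.0099 × log₂(0.0099) = 0.0659
H(X,Y) = 3.7521 bits


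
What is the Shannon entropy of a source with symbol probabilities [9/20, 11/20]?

H(X) = -Σ p(x) log₂ p(x)
  -9/20 × log₂(9/20) = 0.5184
  -11/20 × log₂(11/20) = 0.4744
H(X) = 0.9928 bits


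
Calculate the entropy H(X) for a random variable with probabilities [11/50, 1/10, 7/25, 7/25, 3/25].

H(X) = -Σ p(x) log₂ p(x)
  -11/50 × log₂(11/50) = 0.4806
  -1/10 × log₂(1/10) = 0.3322
  -7/25 × log₂(7/25) = 0.5142
  -7/25 × log₂(7/25) = 0.5142
  -3/25 × log₂(3/25) = 0.3671
H(X) = 2.2083 bits


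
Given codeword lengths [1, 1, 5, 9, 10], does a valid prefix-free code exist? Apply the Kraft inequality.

Kraft inequality: Σ 2^(-l_i) ≤ 1 for prefix-free code
Calculating: 2^(-1) + 2^(-1) + 2^(-5) + 2^(-9) + 2^(-10)
= 0.5 + 0.5 + 0.03125 + 0.001953125 + 0.0009765625
= 1.0342
Since 1.0342 > 1, prefix-free code does not exist


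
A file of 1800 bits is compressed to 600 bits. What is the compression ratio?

Compression ratio = Original / Compressed
= 1800 / 600 = 3.00:1


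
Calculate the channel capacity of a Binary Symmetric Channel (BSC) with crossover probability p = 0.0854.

For BSC with error probability p:
C = 1 - H(p) where H(p) is binary entropy
H(0.0854) = -0.0854 × log₂(0.0854) - 0.9146 × log₂(0.9146)
H(p) = 0.4209
C = 1 - 0.4209 = 0.5791 bits/use


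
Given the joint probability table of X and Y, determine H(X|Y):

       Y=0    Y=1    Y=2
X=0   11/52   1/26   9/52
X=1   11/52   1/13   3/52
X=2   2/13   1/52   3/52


H(X|Y) = Σ_y p(y) H(X|Y=y)
  p(Y=0) = 15/26, H(X|Y=0) = 1.5700
  p(Y=1) = 7/52, H(X|Y=1) = 1.3788
  p(Y=2) = 15/52, H(X|Y=2) = 1.3710
H(X|Y) = 0.5769×1.5700 + 0.1346×1.3788 + 0.2885×1.3710 = 1.4868 bits


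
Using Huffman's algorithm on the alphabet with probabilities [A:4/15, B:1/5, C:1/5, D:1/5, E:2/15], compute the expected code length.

Huffman tree construction:
Combine smallest probabilities repeatedly
Resulting codes:
  A: 10 (length 2)
  B: 111 (length 3)
  C: 00 (length 2)
  D: 01 (length 2)
  E: 110 (length 3)
Average length = Σ p(s) × length(s) = 2.3333 bits


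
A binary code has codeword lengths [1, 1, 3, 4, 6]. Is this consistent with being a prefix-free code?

Kraft inequality: Σ 2^(-l_i) ≤ 1 for prefix-free code
Calculating: 2^(-1) + 2^(-1) + 2^(-3) + 2^(-4) + 2^(-6)
= 0.5 + 0.5 + 0.125 + 0.0625 + 0.015625
= 1.2031
Since 1.2031 > 1, prefix-free code does not exist


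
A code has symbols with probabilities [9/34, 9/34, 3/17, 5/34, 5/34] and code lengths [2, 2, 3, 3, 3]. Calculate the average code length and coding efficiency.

Average length L = Σ p_i × l_i = 2.4706 bits
Entropy H = 2.2702 bits
Efficiency η = H/L × 100% = 91.89%


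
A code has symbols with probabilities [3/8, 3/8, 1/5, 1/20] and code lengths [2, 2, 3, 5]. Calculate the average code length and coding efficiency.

Average length L = Σ p_i × l_i = 2.3500 bits
Entropy H = 1.7418 bits
Efficiency η = H/L × 100% = 74.12%


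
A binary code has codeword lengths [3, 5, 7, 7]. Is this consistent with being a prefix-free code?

Kraft inequality: Σ 2^(-l_i) ≤ 1 for prefix-free code
Calculating: 2^(-3) + 2^(-5) + 2^(-7) + 2^(-7)
= 0.125 + 0.03125 + 0.0078125 + 0.0078125
= 0.1719
Since 0.1719 ≤ 1, prefix-free code exists


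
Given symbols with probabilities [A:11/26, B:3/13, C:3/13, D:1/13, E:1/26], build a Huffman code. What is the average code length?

Huffman tree construction:
Combine smallest probabilities repeatedly
Resulting codes:
  A: 0 (length 1)
  B: 111 (length 3)
  C: 10 (length 2)
  D: 1101 (length 4)
  E: 1100 (length 4)
Average length = Σ p(s) × length(s) = 2.0385 bits


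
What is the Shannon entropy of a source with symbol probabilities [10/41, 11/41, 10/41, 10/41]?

H(X) = -Σ p(x) log₂ p(x)
  -10/41 × log₂(10/41) = 0.4965
  -11/41 × log₂(11/41) = 0.5093
  -10/41 × log₂(10/41) = 0.4965
  -10/41 × log₂(10/41) = 0.4965
H(X) = 1.9987 bits


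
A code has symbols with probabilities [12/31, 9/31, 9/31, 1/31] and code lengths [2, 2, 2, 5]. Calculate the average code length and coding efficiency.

Average length L = Σ p_i × l_i = 2.0968 bits
Entropy H = 1.7259 bits
Efficiency η = H/L × 100% = 82.31%


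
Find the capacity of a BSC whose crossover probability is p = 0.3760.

For BSC with error probability p:
C = 1 - H(p) where H(p) is binary entropy
H(0.3760) = -0.3760 × log₂(0.3760) - 0.6240 × log₂(0.6240)
H(p) = 0.9552
C = 1 - 0.9552 = 0.0448 bits/use


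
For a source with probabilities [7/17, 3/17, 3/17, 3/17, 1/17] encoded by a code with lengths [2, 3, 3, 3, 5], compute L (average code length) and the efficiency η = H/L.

Average length L = Σ p_i × l_i = 2.7059 bits
Entropy H = 2.0924 bits
Efficiency η = H/L × 100% = 77.33%


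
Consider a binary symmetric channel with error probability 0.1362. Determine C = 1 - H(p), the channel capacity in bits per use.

For BSC with error probability p:
C = 1 - H(p) where H(p) is binary entropy
H(0.1362) = -0.1362 × log₂(0.1362) - 0.8638 × log₂(0.8638)
H(p) = 0.5742
C = 1 - 0.5742 = 0.4258 bits/use


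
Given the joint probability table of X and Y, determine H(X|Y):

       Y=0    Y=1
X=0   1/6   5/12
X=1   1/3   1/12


H(X|Y) = Σ_y p(y) H(X|Y=y)
  p(Y=0) = 1/2, H(X|Y=0) = 0.9183
  p(Y=1) = 1/2, H(X|Y=1) = 0.6500
H(X|Y) = 0.5000×0.9183 + 0.5000×0.6500 = 0.7842 bits


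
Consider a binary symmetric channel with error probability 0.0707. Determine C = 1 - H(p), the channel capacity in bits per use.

For BSC with error probability p:
C = 1 - H(p) where H(p) is binary entropy
H(0.0707) = -0.0707 × log₂(0.0707) - 0.9293 × log₂(0.9293)
H(p) = 0.3685
C = 1 - 0.3685 = 0.6315 bits/use


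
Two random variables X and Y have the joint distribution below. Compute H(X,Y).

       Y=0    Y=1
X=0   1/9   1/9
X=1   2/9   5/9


H(X,Y) = -Σ p(x,y) log₂ p(x,y)
  p(0,0)=1/9: -0.1111 × log₂(0.1111) = 0.3522
  p(0,1)=1/9: -0.1111 × log₂(0.1111) = 0.3522
  p(1,0)=2/9: -0.2222 × log₂(0.2222) = 0.4822
  p(1,1)=5/9: -0.5556 × log₂(0.5556) = 0.4711
H(X,Y) = 1.6577 bits


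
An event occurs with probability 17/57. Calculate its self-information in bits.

Information content I(x) = -log₂(p(x))
I = -log₂(17/57) = -log₂(0.2982)
I = 1.7454 bits


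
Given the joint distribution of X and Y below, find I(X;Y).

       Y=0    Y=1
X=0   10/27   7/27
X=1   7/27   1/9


H(X) = 0.9510, H(Y) = 0.9510, H(X,Y) = 1.8928
I(X;Y) = H(X) + H(Y) - H(X,Y) = 0.0091 bits


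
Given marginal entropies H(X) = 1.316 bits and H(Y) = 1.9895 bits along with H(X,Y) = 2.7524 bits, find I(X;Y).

I(X;Y) = H(X) + H(Y) - H(X,Y)
I(X;Y) = 1.316 + 1.9895 - 2.7524 = 0.5531 bits


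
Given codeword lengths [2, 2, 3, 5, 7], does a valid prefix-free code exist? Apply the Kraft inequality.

Kraft inequality: Σ 2^(-l_i) ≤ 1 for prefix-free code
Calculating: 2^(-2) + 2^(-2) + 2^(-3) + 2^(-5) + 2^(-7)
= 0.25 + 0.25 + 0.125 + 0.03125 + 0.0078125
= 0.6641
Since 0.6641 ≤ 1, prefix-free code exists


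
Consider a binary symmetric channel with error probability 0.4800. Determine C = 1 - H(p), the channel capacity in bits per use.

For BSC with error probability p:
C = 1 - H(p) where H(p) is binary entropy
H(0.4800) = -0.4800 × log₂(0.4800) - 0.5200 × log₂(0.5200)
H(p) = 0.9988
C = 1 - 0.9988 = 0.0012 bits/use


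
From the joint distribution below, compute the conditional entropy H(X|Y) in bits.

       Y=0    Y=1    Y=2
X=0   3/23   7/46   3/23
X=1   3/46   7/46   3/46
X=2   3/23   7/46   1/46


H(X|Y) = Σ_y p(y) H(X|Y=y)
  p(Y=0) = 15/46, H(X|Y=0) = 1.5219
  p(Y=1) = 21/46, H(X|Y=1) = 1.5850
  p(Y=2) = 5/23, H(X|Y=2) = 1.2955
H(X|Y) = 0.3261×1.5219 + 0.4565×1.5850 + 0.2174×1.2955 = 1.5015 bits


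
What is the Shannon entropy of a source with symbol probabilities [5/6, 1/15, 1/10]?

H(X) = -Σ p(x) log₂ p(x)
  -5/6 × log₂(5/6) = 0.2192
  -1/15 × log₂(1/15) = 0.2605
  -1/10 × log₂(1/10) = 0.3322
H(X) = 0.8118 bits


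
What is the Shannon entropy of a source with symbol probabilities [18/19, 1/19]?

H(X) = -Σ p(x) log₂ p(x)
  -18/19 × log₂(18/19) = 0.0739
  -1/19 × log₂(1/19) = 0.2236
H(X) = 0.2975 bits


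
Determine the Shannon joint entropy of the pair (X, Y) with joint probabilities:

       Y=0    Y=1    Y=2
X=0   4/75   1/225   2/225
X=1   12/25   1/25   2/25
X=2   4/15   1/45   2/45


H(X,Y) = -Σ p(x,y) log₂ p(x,y)
  p(0,0)=4/75: -0.0533 × log₂(0.0533) = 0.2255
  p(0,1)=1/225: -0.0044 × log₂(0.0044) = 0.0347
  p(0,2)=2/225: -0.0089 × log₂(0.0089) = 0.0606
  p(1,0)=12/25: -0.4800 × log₂(0.4800) = 0.5083
  p(1,1)=1/25: -0.0400 × log₂(0.0400) = 0.1858
  p(1,2)=2/25: -0.0800 × log₂(0.0800) = 0.2915
  p(2,0)=4/15: -0.2667 × log₂(0.2667) = 0.5085
  p(2,1)=1/45: -0.0222 × log₂(0.0222) = 0.1220
  p(2,2)=2/45: -0.0444 × log₂(0.0444) = 0.1996
H(X,Y) = 2.1365 bits
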